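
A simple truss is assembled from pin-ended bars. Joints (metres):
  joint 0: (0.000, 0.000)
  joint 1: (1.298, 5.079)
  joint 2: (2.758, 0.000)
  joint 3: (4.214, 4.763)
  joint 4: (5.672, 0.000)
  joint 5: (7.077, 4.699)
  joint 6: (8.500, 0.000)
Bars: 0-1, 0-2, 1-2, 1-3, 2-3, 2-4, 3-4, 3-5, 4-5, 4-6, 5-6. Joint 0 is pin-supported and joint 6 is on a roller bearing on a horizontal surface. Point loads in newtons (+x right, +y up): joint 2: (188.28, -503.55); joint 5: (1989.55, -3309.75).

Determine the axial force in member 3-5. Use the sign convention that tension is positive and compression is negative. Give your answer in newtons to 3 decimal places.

556.877

N=7 nodes, M=11 members, R=3 reactions → 2N=14, M+R=14
member 0 (0-1): L=5.2422, (cx,cy)=(0.2476,0.9689)
member 1 (0-2): L=2.7580, (cx,cy)=(1.0000,0.0000)
member 2 (1-2): L=5.2847, (cx,cy)=(0.2763,-0.9611)
member 3 (1-3): L=2.9331, (cx,cy)=(0.9942,-0.1077)
member 4 (2-3): L=4.9806, (cx,cy)=(0.2923,0.9563)
member 5 (2-4): L=2.9140, (cx,cy)=(1.0000,0.0000)
member 6 (3-4): L=4.9812, (cx,cy)=(0.2927,-0.9562)
member 7 (3-5): L=2.8637, (cx,cy)=(0.9998,-0.0223)
member 8 (4-5): L=4.9046, (cx,cy)=(0.2865,0.9581)
member 9 (4-6): L=2.8280, (cx,cy)=(1.0000,0.0000)
member 10 (5-6): L=4.9097, (cx,cy)=(0.2898,-0.9571)
solve A·x = −loads:
  F[0-1] = +212.2245 N (tension)
  F[0-2] = +2125.2823 N (tension)
  F[1-2] = -226.9372 N (compression)
  F[1-3] = +115.9184 N (tension)
  F[2-3] = +754.6198 N (tension)
  F[2-4] = +1653.7039 N (tension)
  F[3-4] = -754.6632 N (compression)
  F[3-5] = +556.8774 N (tension)
  F[4-5] = +753.1775 N (tension)
  F[4-6] = +1217.0499 N (tension)
  F[5-6] = -4199.1544 N (compression)
  Rx@0 = -2177.8300 N
  Ry@0 = -205.6161 N
  Ry@6 = +4018.9161 N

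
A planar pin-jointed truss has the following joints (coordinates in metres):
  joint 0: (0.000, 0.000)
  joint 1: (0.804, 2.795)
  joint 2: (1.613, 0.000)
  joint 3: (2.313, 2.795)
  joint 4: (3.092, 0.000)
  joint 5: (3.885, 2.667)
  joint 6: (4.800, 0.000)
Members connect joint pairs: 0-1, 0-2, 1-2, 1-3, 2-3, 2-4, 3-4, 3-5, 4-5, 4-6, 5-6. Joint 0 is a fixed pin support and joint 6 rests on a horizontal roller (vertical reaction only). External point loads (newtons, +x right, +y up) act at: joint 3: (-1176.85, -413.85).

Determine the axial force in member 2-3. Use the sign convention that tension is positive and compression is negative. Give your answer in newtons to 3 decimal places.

-927.483

N=7 nodes, M=11 members, R=3 reactions → 2N=14, M+R=14
member 0 (0-1): L=2.9083, (cx,cy)=(0.2764,0.9610)
member 1 (0-2): L=1.6130, (cx,cy)=(1.0000,0.0000)
member 2 (1-2): L=2.9097, (cx,cy)=(0.2780,-0.9606)
member 3 (1-3): L=1.5090, (cx,cy)=(1.0000,0.0000)
member 4 (2-3): L=2.8813, (cx,cy)=(0.2429,0.9700)
member 5 (2-4): L=1.4790, (cx,cy)=(1.0000,0.0000)
member 6 (3-4): L=2.9015, (cx,cy)=(0.2685,-0.9633)
member 7 (3-5): L=1.5772, (cx,cy)=(0.9967,-0.0812)
member 8 (4-5): L=2.7824, (cx,cy)=(0.2850,0.9585)
member 9 (4-6): L=1.7080, (cx,cy)=(1.0000,0.0000)
member 10 (5-6): L=2.8196, (cx,cy)=(0.3245,-0.9459)
solve A·x = −loads:
  F[0-1] = -936.1795 N (compression)
  F[0-2] = -918.0466 N (compression)
  F[1-2] = +936.6257 N (tension)
  F[1-3] = -519.2163 N (compression)
  F[2-3] = -927.4831 N (compression)
  F[2-4] = -432.3073 N (compression)
  F[3-4] = +478.6845 N (tension)
  F[3-5] = +304.7959 N (tension)
  F[4-5] = -481.0615 N (compression)
  F[4-6] = -166.6851 N (compression)
  F[5-6] = +513.6441 N (tension)
  Rx@0 = +1176.8500 N
  Ry@0 = +899.6960 N
  Ry@6 = -485.8460 N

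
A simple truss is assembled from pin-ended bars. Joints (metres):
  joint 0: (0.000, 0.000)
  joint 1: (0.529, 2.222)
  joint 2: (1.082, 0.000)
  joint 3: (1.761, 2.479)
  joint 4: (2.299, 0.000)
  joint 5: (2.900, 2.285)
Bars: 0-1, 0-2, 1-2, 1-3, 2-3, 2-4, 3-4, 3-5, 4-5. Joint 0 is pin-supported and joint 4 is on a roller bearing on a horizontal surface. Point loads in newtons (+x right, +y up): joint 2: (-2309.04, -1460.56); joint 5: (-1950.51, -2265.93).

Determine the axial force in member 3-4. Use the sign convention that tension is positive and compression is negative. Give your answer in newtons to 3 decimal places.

900.175

N=6 nodes, M=9 members, R=3 reactions → 2N=12, M+R=12
member 0 (0-1): L=2.2841, (cx,cy)=(0.2316,0.9728)
member 1 (0-2): L=1.0820, (cx,cy)=(1.0000,0.0000)
member 2 (1-2): L=2.2898, (cx,cy)=(0.2415,-0.9704)
member 3 (1-3): L=1.2585, (cx,cy)=(0.9789,0.2042)
member 4 (2-3): L=2.5703, (cx,cy)=(0.2642,0.9645)
member 5 (2-4): L=1.2170, (cx,cy)=(1.0000,0.0000)
member 6 (3-4): L=2.5367, (cx,cy)=(0.2121,-0.9773)
member 7 (3-5): L=1.1554, (cx,cy)=(0.9858,-0.1679)
member 8 (4-5): L=2.3627, (cx,cy)=(0.2544,0.9671)
solve A·x = −loads:
  F[0-1] = -2178.6764 N (compression)
  F[0-2] = -3754.9668 N (compression)
  F[1-2] = +1973.1827 N (tension)
  F[1-3] = -1002.2422 N (compression)
  F[2-3] = -470.9441 N (compression)
  F[2-4] = -844.9780 N (compression)
  F[3-4] = +900.1753 N (tension)
  F[3-5] = -1315.1174 N (compression)
  F[4-5] = -2571.3245 N (compression)
  Rx@0 = +4259.5500 N
  Ry@0 = +2119.4402 N
  Ry@4 = +1607.0498 N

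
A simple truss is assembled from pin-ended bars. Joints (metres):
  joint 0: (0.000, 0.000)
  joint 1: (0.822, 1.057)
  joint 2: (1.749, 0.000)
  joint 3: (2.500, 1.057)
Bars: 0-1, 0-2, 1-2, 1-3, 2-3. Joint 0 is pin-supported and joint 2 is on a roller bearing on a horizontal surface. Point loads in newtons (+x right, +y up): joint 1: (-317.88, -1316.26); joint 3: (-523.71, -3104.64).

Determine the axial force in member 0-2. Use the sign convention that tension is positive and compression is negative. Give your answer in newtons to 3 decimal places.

-940.233

N=4 nodes, M=5 members, R=3 reactions → 2N=8, M+R=8
member 0 (0-1): L=1.3390, (cx,cy)=(0.6139,0.7894)
member 1 (0-2): L=1.7490, (cx,cy)=(1.0000,0.0000)
member 2 (1-2): L=1.4059, (cx,cy)=(0.6594,-0.7518)
member 3 (1-3): L=1.6780, (cx,cy)=(1.0000,0.0000)
member 4 (2-3): L=1.2966, (cx,cy)=(0.5792,0.8152)
solve A·x = −loads:
  F[0-1] = +160.6862 N (tension)
  F[0-2] = -940.2335 N (compression)
  F[1-2] = -1919.4631 N (compression)
  F[1-3] = +1682.1411 N (tension)
  F[2-3] = -3808.4864 N (compression)
  Rx@0 = +841.5900 N
  Ry@0 = -126.8445 N
  Ry@2 = +4547.7445 N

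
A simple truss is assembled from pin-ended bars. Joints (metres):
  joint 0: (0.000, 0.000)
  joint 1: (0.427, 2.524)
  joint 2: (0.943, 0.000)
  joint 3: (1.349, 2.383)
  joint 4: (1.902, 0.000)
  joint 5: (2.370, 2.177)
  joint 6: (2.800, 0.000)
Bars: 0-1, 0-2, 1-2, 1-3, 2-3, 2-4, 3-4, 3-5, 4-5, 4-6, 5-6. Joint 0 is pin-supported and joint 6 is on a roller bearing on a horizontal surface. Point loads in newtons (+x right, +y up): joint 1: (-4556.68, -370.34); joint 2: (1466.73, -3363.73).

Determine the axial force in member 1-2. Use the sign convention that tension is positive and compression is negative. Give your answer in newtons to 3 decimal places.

6065.903

N=7 nodes, M=11 members, R=3 reactions → 2N=14, M+R=14
member 0 (0-1): L=2.5599, (cx,cy)=(0.1668,0.9860)
member 1 (0-2): L=0.9430, (cx,cy)=(1.0000,0.0000)
member 2 (1-2): L=2.5762, (cx,cy)=(0.2003,-0.9797)
member 3 (1-3): L=0.9327, (cx,cy)=(0.9885,-0.1512)
member 4 (2-3): L=2.4173, (cx,cy)=(0.1680,0.9858)
member 5 (2-4): L=0.9590, (cx,cy)=(1.0000,0.0000)
member 6 (3-4): L=2.4463, (cx,cy)=(0.2261,-0.9741)
member 7 (3-5): L=1.0416, (cx,cy)=(0.9802,-0.1978)
member 8 (4-5): L=2.2267, (cx,cy)=(0.2102,0.9777)
member 9 (4-6): L=0.8980, (cx,cy)=(1.0000,0.0000)
member 10 (5-6): L=2.2191, (cx,cy)=(0.1938,-0.9810)
solve A·x = −loads:
  F[0-1] = -6746.7824 N (compression)
  F[0-2] = -1964.5481 N (compression)
  F[1-2] = +6065.9028 N (tension)
  F[1-3] = +2242.0771 N (tension)
  F[2-3] = -2616.4180 N (compression)
  F[2-4] = -1776.8743 N (compression)
  F[3-4] = +2756.7748 N (tension)
  F[3-5] = +1176.9439 N (tension)
  F[4-5] = -2746.7667 N (compression)
  F[4-6] = -576.3992 N (compression)
  F[5-6] = +2974.5689 N (tension)
  Rx@0 = +3089.9500 N
  Ry@0 = +6652.2585 N
  Ry@6 = -2918.1885 N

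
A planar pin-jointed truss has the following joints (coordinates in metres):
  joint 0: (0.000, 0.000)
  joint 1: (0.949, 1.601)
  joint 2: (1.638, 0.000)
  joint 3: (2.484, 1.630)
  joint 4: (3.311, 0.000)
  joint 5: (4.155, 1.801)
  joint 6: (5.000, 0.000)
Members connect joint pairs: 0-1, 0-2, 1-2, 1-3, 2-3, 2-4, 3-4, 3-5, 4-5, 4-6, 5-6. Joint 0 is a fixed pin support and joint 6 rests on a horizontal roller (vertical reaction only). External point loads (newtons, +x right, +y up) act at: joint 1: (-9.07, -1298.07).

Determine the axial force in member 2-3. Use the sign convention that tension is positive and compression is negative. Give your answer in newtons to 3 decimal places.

N=7 nodes, M=11 members, R=3 reactions → 2N=14, M+R=14
member 0 (0-1): L=1.8611, (cx,cy)=(0.5099,0.8602)
member 1 (0-2): L=1.6380, (cx,cy)=(1.0000,0.0000)
member 2 (1-2): L=1.7430, (cx,cy)=(0.3953,-0.9186)
member 3 (1-3): L=1.5353, (cx,cy)=(0.9998,0.0189)
member 4 (2-3): L=1.8365, (cx,cy)=(0.4607,0.8876)
member 5 (2-4): L=1.6730, (cx,cy)=(1.0000,0.0000)
member 6 (3-4): L=1.8278, (cx,cy)=(0.4525,-0.8918)
member 7 (3-5): L=1.6797, (cx,cy)=(0.9948,0.1018)
member 8 (4-5): L=1.9890, (cx,cy)=(0.4243,0.9055)
member 9 (4-6): L=1.6890, (cx,cy)=(1.0000,0.0000)
member 10 (5-6): L=1.9894, (cx,cy)=(0.4248,-0.9053)
solve A·x = −loads:
  F[0-1] = -1225.9512 N (compression)
  F[0-2] = +616.0492 N (tension)
  F[1-2] = -275.4892 N (compression)
  F[1-3] = -507.2378 N (compression)
  F[2-3] = +285.1041 N (tension)
  F[2-4] = +375.8093 N (tension)
  F[3-4] = -300.5344 N (compression)
  F[3-5] = -241.0826 N (compression)
  F[4-5] = +295.9822 N (tension)
  F[4-6] = +114.2319 N (tension)
  F[5-6] = -268.9355 N (compression)
  Rx@0 = +9.0700 N
  Ry@0 = +1054.6005 N
  Ry@6 = +243.4695 N

285.104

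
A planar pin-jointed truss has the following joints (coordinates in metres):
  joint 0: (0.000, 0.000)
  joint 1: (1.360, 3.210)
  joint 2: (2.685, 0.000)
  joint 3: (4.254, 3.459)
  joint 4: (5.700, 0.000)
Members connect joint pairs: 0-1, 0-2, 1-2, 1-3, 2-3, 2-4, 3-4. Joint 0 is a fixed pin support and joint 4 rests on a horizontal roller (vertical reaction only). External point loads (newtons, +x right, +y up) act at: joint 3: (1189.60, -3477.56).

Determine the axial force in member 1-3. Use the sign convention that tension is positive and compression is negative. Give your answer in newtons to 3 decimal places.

-129.965

N=5 nodes, M=7 members, R=3 reactions → 2N=10, M+R=10
member 0 (0-1): L=3.4862, (cx,cy)=(0.3901,0.9208)
member 1 (0-2): L=2.6850, (cx,cy)=(1.0000,0.0000)
member 2 (1-2): L=3.4727, (cx,cy)=(0.3815,-0.9243)
member 3 (1-3): L=2.9047, (cx,cy)=(0.9963,0.0857)
member 4 (2-3): L=3.7982, (cx,cy)=(0.4131,0.9107)
member 5 (2-4): L=3.0150, (cx,cy)=(1.0000,0.0000)
member 6 (3-4): L=3.7491, (cx,cy)=(0.3857,-0.9226)
solve A·x = −loads:
  F[0-1] = -174.0965 N (compression)
  F[0-2] = +1257.5164 N (tension)
  F[1-2] = +161.3693 N (tension)
  F[1-3] = -129.9647 N (compression)
  F[2-3] = -163.7896 N (compression)
  F[2-4] = +1386.7459 N (tension)
  F[3-4] = -3595.4499 N (compression)
  Rx@0 = -1189.6000 N
  Ry@0 = +160.3027 N
  Ry@4 = +3317.2573 N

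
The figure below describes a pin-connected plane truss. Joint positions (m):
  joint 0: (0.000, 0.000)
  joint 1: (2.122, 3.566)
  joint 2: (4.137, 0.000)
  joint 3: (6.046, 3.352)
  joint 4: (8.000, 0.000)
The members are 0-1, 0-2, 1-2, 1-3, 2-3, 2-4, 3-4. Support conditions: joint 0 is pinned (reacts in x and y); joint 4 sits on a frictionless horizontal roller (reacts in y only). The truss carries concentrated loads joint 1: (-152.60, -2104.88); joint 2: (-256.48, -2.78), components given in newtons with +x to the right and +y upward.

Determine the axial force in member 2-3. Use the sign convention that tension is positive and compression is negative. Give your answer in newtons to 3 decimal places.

N=5 nodes, M=7 members, R=3 reactions → 2N=10, M+R=10
member 0 (0-1): L=4.1496, (cx,cy)=(0.5114,0.8594)
member 1 (0-2): L=4.1370, (cx,cy)=(1.0000,0.0000)
member 2 (1-2): L=4.0959, (cx,cy)=(0.4920,-0.8706)
member 3 (1-3): L=3.9298, (cx,cy)=(0.9985,-0.0545)
member 4 (2-3): L=3.8575, (cx,cy)=(0.4949,0.8690)
member 5 (2-4): L=3.8630, (cx,cy)=(1.0000,0.0000)
member 6 (3-4): L=3.8800, (cx,cy)=(0.5036,-0.8639)
solve A·x = −loads:
  F[0-1] = -1880.3846 N (compression)
  F[0-2] = +552.4993 N (tension)
  F[1-2] = -527.1874 N (compression)
  F[1-3] = -550.4447 N (compression)
  F[2-3] = +531.3949 N (tension)
  F[2-4] = +286.6502 N (tension)
  F[3-4] = -569.1855 N (compression)
  Rx@0 = +409.0800 N
  Ry@0 = +1615.9244 N
  Ry@4 = +491.7356 N

531.395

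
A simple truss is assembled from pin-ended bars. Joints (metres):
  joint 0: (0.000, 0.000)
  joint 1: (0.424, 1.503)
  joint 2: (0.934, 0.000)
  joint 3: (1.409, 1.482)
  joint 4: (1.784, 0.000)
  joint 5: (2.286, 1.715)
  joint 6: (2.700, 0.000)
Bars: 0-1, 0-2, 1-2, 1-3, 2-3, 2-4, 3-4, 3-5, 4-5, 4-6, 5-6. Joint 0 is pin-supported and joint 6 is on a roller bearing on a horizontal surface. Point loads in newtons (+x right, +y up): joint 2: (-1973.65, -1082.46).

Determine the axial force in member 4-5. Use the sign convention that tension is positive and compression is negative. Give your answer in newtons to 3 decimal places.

450.196

N=7 nodes, M=11 members, R=3 reactions → 2N=14, M+R=14
member 0 (0-1): L=1.5617, (cx,cy)=(0.2715,0.9624)
member 1 (0-2): L=0.9340, (cx,cy)=(1.0000,0.0000)
member 2 (1-2): L=1.5872, (cx,cy)=(0.3213,-0.9470)
member 3 (1-3): L=0.9852, (cx,cy)=(0.9998,-0.0213)
member 4 (2-3): L=1.5563, (cx,cy)=(0.3052,0.9523)
member 5 (2-4): L=0.8500, (cx,cy)=(1.0000,0.0000)
member 6 (3-4): L=1.5287, (cx,cy)=(0.2453,-0.9694)
member 7 (3-5): L=0.9074, (cx,cy)=(0.9665,0.2568)
member 8 (4-5): L=1.7870, (cx,cy)=(0.2809,0.9597)
member 9 (4-6): L=0.9160, (cx,cy)=(1.0000,0.0000)
member 10 (5-6): L=1.7643, (cx,cy)=(0.2347,-0.9721)
solve A·x = −loads:
  F[0-1] = -735.6421 N (compression)
  F[0-2] = -1773.9189 N (compression)
  F[1-2] = +757.6362 N (tension)
  F[1-3] = -443.2805 N (compression)
  F[2-3] = +383.2923 N (tension)
  F[2-4] = +326.1918 N (tension)
  F[3-4] = -445.6843 N (compression)
  F[3-5] = -224.3863 N (compression)
  F[4-5] = +450.1962 N (tension)
  F[4-6] = +90.3922 N (tension)
  F[5-6] = -385.2068 N (compression)
  Rx@0 = +1973.6500 N
  Ry@0 = +708.0090 N
  Ry@6 = +374.4510 N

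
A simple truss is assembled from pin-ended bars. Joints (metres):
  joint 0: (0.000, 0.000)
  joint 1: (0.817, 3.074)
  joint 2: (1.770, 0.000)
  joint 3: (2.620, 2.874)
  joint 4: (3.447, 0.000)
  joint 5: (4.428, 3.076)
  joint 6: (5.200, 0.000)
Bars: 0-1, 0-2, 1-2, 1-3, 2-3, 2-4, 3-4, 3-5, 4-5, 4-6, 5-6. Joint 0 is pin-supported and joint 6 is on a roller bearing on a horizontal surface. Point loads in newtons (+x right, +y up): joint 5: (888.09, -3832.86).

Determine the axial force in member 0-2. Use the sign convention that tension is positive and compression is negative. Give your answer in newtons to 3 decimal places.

899.703

N=7 nodes, M=11 members, R=3 reactions → 2N=14, M+R=14
member 0 (0-1): L=3.1807, (cx,cy)=(0.2569,0.9664)
member 1 (0-2): L=1.7700, (cx,cy)=(1.0000,0.0000)
member 2 (1-2): L=3.2183, (cx,cy)=(0.2961,-0.9552)
member 3 (1-3): L=1.8141, (cx,cy)=(0.9939,-0.1103)
member 4 (2-3): L=2.9971, (cx,cy)=(0.2836,0.9589)
member 5 (2-4): L=1.6770, (cx,cy)=(1.0000,0.0000)
member 6 (3-4): L=2.9906, (cx,cy)=(0.2765,-0.9610)
member 7 (3-5): L=1.8192, (cx,cy)=(0.9938,0.1110)
member 8 (4-5): L=3.2286, (cx,cy)=(0.3038,0.9527)
member 9 (4-6): L=1.7530, (cx,cy)=(1.0000,0.0000)
member 10 (5-6): L=3.1714, (cx,cy)=(0.2434,-0.9699)
solve A·x = −loads:
  F[0-1] = -45.2098 N (compression)
  F[0-2] = +899.7026 N (tension)
  F[1-2] = +48.7702 N (tension)
  F[1-3] = -26.2140 N (compression)
  F[2-3] = -48.5776 N (compression)
  F[2-4] = +927.9214 N (tension)
  F[3-4] = +39.5632 N (tension)
  F[3-5] = -51.0877 N (compression)
  F[4-5] = -39.9071 N (compression)
  F[4-6] = +950.9873 N (tension)
  F[5-6] = -3906.6820 N (compression)
  Rx@0 = -888.0900 N
  Ry@0 = +43.6929 N
  Ry@6 = +3789.1671 N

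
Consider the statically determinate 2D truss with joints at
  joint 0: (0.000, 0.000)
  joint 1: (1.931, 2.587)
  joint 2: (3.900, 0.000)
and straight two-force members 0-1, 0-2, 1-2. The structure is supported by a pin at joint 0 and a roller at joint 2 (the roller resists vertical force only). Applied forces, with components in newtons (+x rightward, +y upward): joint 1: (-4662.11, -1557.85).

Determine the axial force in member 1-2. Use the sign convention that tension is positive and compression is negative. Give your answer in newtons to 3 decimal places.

N=3 nodes, M=3 members, R=3 reactions → 2N=6, M+R=6
member 0 (0-1): L=3.2282, (cx,cy)=(0.5982,0.8014)
member 1 (0-2): L=3.9000, (cx,cy)=(1.0000,0.0000)
member 2 (1-2): L=3.2511, (cx,cy)=(0.6056,-0.7957)
solve A·x = −loads:
  F[0-1] = -4840.5002 N (compression)
  F[0-2] = -1766.6942 N (compression)
  F[1-2] = +2917.0475 N (tension)
  Rx@0 = +4662.1100 N
  Ry@0 = +3879.0475 N
  Ry@2 = -2321.1975 N

2917.048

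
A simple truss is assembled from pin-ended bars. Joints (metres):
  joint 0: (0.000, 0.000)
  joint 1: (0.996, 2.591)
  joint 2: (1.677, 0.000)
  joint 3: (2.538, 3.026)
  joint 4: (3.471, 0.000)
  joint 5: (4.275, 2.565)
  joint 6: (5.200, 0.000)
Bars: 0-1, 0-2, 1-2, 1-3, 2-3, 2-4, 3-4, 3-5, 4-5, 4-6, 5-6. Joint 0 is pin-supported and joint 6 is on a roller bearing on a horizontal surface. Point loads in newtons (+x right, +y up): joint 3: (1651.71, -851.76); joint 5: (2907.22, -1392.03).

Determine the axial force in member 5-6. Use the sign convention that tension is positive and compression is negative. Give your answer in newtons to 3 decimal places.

-4204.680

N=7 nodes, M=11 members, R=3 reactions → 2N=14, M+R=14
member 0 (0-1): L=2.7758, (cx,cy)=(0.3588,0.9334)
member 1 (0-2): L=1.6770, (cx,cy)=(1.0000,0.0000)
member 2 (1-2): L=2.6790, (cx,cy)=(0.2542,-0.9672)
member 3 (1-3): L=1.6022, (cx,cy)=(0.9624,0.2715)
member 4 (2-3): L=3.1461, (cx,cy)=(0.2737,0.9618)
member 5 (2-4): L=1.7940, (cx,cy)=(1.0000,0.0000)
member 6 (3-4): L=3.1666, (cx,cy)=(0.2946,-0.9556)
member 7 (3-5): L=1.7971, (cx,cy)=(0.9665,-0.2565)
member 8 (4-5): L=2.6881, (cx,cy)=(0.2991,0.9542)
member 9 (4-6): L=1.7290, (cx,cy)=(1.0000,0.0000)
member 10 (5-6): L=2.7267, (cx,cy)=(0.3392,-0.9407)
solve A·x = −loads:
  F[0-1] = +1833.6561 N (tension)
  F[0-2] = +3900.9957 N (tension)
  F[1-2] = -1468.8672 N (compression)
  F[1-3] = +1071.5706 N (tension)
  F[2-3] = +1477.0049 N (tension)
  F[2-4] = +3123.3966 N (tension)
  F[3-4] = -2856.0642 N (compression)
  F[3-5] = +646.9846 N (tension)
  F[4-5] = +2860.2147 N (tension)
  F[4-6] = +1426.3911 N (tension)
  F[5-6] = -4204.6805 N (compression)
  Rx@0 = -4558.9300 N
  Ry@0 = -1711.5540 N
  Ry@6 = +3955.3440 N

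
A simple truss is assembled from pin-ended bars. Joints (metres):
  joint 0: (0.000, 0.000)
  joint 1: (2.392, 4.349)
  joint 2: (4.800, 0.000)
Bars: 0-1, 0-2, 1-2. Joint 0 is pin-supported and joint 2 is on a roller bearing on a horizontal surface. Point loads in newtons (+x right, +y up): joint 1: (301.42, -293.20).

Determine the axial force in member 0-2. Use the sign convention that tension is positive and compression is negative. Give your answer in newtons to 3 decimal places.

232.113

N=3 nodes, M=3 members, R=3 reactions → 2N=6, M+R=6
member 0 (0-1): L=4.9634, (cx,cy)=(0.4819,0.8762)
member 1 (0-2): L=4.8000, (cx,cy)=(1.0000,0.0000)
member 2 (1-2): L=4.9711, (cx,cy)=(0.4844,-0.8748)
solve A·x = −loads:
  F[0-1] = +143.8128 N (tension)
  F[0-2] = +232.1128 N (tension)
  F[1-2] = -479.1803 N (compression)
  Rx@0 = -301.4200 N
  Ry@0 = -126.0104 N
  Ry@2 = +419.2104 N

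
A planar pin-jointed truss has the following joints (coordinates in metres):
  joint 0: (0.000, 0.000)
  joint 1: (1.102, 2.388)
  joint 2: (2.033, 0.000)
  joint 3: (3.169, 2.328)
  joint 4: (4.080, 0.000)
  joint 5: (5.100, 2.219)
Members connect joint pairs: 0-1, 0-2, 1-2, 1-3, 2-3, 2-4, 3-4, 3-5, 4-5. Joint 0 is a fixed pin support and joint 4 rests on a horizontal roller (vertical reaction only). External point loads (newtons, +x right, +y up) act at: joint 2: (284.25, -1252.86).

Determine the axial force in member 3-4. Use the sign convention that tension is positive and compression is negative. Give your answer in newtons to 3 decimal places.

-670.378

N=6 nodes, M=9 members, R=3 reactions → 2N=12, M+R=12
member 0 (0-1): L=2.6300, (cx,cy)=(0.4190,0.9080)
member 1 (0-2): L=2.0330, (cx,cy)=(1.0000,0.0000)
member 2 (1-2): L=2.5631, (cx,cy)=(0.3632,-0.9317)
member 3 (1-3): L=2.0679, (cx,cy)=(0.9996,-0.0290)
member 4 (2-3): L=2.5904, (cx,cy)=(0.4385,0.8987)
member 5 (2-4): L=2.0470, (cx,cy)=(1.0000,0.0000)
member 6 (3-4): L=2.4999, (cx,cy)=(0.3644,-0.9312)
member 7 (3-5): L=1.9341, (cx,cy)=(0.9984,-0.0564)
member 8 (4-5): L=2.4422, (cx,cy)=(0.4177,0.9086)
solve A·x = −loads:
  F[0-1] = -692.2822 N (compression)
  F[0-2] = +574.3231 N (tension)
  F[1-2] = +691.5243 N (tension)
  F[1-3] = -541.4883 N (compression)
  F[2-3] = +677.1591 N (tension)
  F[2-4] = +244.2953 N (tension)
  F[3-4] = -670.3778 N (compression)
  F[3-5] = -0.0000 N (compression)
  F[4-5] = +0.0000 N (tension)
  Rx@0 = -284.2500 N
  Ry@0 = +628.5795 N
  Ry@4 = +624.2805 N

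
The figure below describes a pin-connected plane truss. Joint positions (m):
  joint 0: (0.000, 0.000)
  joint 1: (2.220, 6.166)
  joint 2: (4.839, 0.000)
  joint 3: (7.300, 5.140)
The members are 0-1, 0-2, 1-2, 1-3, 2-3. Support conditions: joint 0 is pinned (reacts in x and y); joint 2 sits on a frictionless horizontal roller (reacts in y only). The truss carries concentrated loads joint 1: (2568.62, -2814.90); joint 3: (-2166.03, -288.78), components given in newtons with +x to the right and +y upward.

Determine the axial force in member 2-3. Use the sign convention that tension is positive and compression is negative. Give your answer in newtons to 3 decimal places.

N=4 nodes, M=5 members, R=3 reactions → 2N=8, M+R=8
member 0 (0-1): L=6.5535, (cx,cy)=(0.3388,0.9409)
member 1 (0-2): L=4.8390, (cx,cy)=(1.0000,0.0000)
member 2 (1-2): L=6.6992, (cx,cy)=(0.3909,-0.9204)
member 3 (1-3): L=5.1826, (cx,cy)=(0.9802,-0.1980)
member 4 (2-3): L=5.6988, (cx,cy)=(0.4318,0.9019)
solve A·x = −loads:
  F[0-1] = -429.7963 N (compression)
  F[0-2] = +548.1843 N (tension)
  F[1-2] = -2213.2232 N (compression)
  F[1-3] = -1886.3005 N (compression)
  F[2-3] = -734.2039 N (compression)
  Rx@0 = -402.5900 N
  Ry@0 = +404.3850 N
  Ry@2 = +2699.2950 N

-734.204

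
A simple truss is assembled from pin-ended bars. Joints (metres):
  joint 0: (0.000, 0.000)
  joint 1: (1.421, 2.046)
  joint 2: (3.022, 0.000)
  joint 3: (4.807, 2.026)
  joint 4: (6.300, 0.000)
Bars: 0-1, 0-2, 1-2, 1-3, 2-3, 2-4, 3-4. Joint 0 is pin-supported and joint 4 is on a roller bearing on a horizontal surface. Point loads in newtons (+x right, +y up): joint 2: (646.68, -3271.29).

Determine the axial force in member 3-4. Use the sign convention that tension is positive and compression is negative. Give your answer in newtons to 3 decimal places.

N=5 nodes, M=7 members, R=3 reactions → 2N=10, M+R=10
member 0 (0-1): L=2.4911, (cx,cy)=(0.5704,0.8213)
member 1 (0-2): L=3.0220, (cx,cy)=(1.0000,0.0000)
member 2 (1-2): L=2.5979, (cx,cy)=(0.6163,-0.7875)
member 3 (1-3): L=3.3861, (cx,cy)=(1.0000,-0.0059)
member 4 (2-3): L=2.7002, (cx,cy)=(0.6611,0.7503)
member 5 (2-4): L=3.2780, (cx,cy)=(1.0000,0.0000)
member 6 (3-4): L=2.5167, (cx,cy)=(0.5932,-0.8050)
solve A·x = −loads:
  F[0-1] = -2072.3600 N (compression)
  F[0-2] = +1828.8390 N (tension)
  F[1-2] = +2180.2268 N (tension)
  F[1-3] = -2525.7817 N (compression)
  F[2-3] = +2071.4544 N (tension)
  F[2-4] = +1156.3607 N (tension)
  F[3-4] = -1949.2301 N (compression)
  Rx@0 = -646.6800 N
  Ry@0 = +1702.1093 N
  Ry@4 = +1569.1807 N

-1949.230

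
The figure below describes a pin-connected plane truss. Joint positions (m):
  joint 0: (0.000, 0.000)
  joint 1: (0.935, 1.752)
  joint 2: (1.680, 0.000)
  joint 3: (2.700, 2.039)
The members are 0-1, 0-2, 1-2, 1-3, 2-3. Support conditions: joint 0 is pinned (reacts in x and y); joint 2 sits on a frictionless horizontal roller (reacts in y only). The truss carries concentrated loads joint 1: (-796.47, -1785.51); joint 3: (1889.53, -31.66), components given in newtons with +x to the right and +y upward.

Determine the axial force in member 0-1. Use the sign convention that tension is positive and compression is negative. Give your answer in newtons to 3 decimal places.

N=4 nodes, M=5 members, R=3 reactions → 2N=8, M+R=8
member 0 (0-1): L=1.9859, (cx,cy)=(0.4708,0.8822)
member 1 (0-2): L=1.6800, (cx,cy)=(1.0000,0.0000)
member 2 (1-2): L=1.9038, (cx,cy)=(0.3913,-0.9203)
member 3 (1-3): L=1.7882, (cx,cy)=(0.9870,0.1605)
member 4 (2-3): L=2.2799, (cx,cy)=(0.4474,0.8943)
solve A·x = −loads:
  F[0-1] = +782.2627 N (tension)
  F[0-2] = +724.7524 N (tension)
  F[1-2] = -2323.6872 N (compression)
  F[1-3] = +2101.3209 N (tension)
  F[2-3] = -412.5036 N (compression)
  Rx@0 = -1093.0600 N
  Ry@0 = -690.1336 N
  Ry@2 = +2507.3036 N

782.263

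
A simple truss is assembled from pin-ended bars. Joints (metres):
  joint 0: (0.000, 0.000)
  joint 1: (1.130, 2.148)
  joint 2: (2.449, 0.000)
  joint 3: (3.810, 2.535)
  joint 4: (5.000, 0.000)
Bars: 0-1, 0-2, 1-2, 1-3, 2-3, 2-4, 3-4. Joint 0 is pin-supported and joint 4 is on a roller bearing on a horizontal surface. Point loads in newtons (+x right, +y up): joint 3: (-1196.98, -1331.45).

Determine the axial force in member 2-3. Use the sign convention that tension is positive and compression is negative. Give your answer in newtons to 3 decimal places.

N=5 nodes, M=7 members, R=3 reactions → 2N=10, M+R=10
member 0 (0-1): L=2.4271, (cx,cy)=(0.4656,0.8850)
member 1 (0-2): L=2.4490, (cx,cy)=(1.0000,0.0000)
member 2 (1-2): L=2.5206, (cx,cy)=(0.5233,-0.8522)
member 3 (1-3): L=2.7078, (cx,cy)=(0.9897,0.1429)
member 4 (2-3): L=2.8772, (cx,cy)=(0.4730,0.8811)
member 5 (2-4): L=2.5510, (cx,cy)=(1.0000,0.0000)
member 6 (3-4): L=2.8004, (cx,cy)=(0.4249,-0.9052)
solve A·x = −loads:
  F[0-1] = -1043.7808 N (compression)
  F[0-2] = -711.0200 N (compression)
  F[1-2] = +920.0787 N (tension)
  F[1-3] = -977.4514 N (compression)
  F[2-3] = -889.9102 N (compression)
  F[2-4] = +191.3839 N (tension)
  F[3-4] = -450.3819 N (compression)
  Rx@0 = +1196.9800 N
  Ry@0 = +923.7540 N
  Ry@4 = +407.6960 N

-889.910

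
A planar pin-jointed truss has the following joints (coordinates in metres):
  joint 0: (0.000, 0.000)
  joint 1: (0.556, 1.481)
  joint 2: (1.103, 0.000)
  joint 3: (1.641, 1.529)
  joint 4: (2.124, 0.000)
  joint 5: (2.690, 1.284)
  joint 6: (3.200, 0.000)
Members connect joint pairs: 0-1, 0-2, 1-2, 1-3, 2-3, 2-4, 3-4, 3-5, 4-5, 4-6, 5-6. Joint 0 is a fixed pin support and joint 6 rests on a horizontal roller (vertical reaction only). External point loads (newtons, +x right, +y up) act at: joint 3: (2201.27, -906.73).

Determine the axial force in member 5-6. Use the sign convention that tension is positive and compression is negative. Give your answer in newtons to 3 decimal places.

-1632.044

N=7 nodes, M=11 members, R=3 reactions → 2N=14, M+R=14
member 0 (0-1): L=1.5819, (cx,cy)=(0.3515,0.9362)
member 1 (0-2): L=1.1030, (cx,cy)=(1.0000,0.0000)
member 2 (1-2): L=1.5788, (cx,cy)=(0.3465,-0.9381)
member 3 (1-3): L=1.0861, (cx,cy)=(0.9990,0.0442)
member 4 (2-3): L=1.6209, (cx,cy)=(0.3319,0.9433)
member 5 (2-4): L=1.0210, (cx,cy)=(1.0000,0.0000)
member 6 (3-4): L=1.6035, (cx,cy)=(0.3012,-0.9536)
member 7 (3-5): L=1.0772, (cx,cy)=(0.9738,-0.2274)
member 8 (4-5): L=1.4032, (cx,cy)=(0.4034,0.9150)
member 9 (4-6): L=1.0760, (cx,cy)=(1.0000,0.0000)
member 10 (5-6): L=1.3816, (cx,cy)=(0.3691,-0.9294)
solve A·x = −loads:
  F[0-1] = +651.6207 N (tension)
  F[0-2] = +1972.2450 N (tension)
  F[1-2] = -629.2444 N (compression)
  F[1-3] = +447.4755 N (tension)
  F[2-3] = +625.7442 N (tension)
  F[2-4] = +1546.5370 N (tension)
  F[3-4] = -1308.3910 N (compression)
  F[3-5] = -1183.4363 N (compression)
  F[4-5] = +1363.4592 N (tension)
  F[4-6] = +602.4581 N (tension)
  F[5-6] = -1632.0440 N (compression)
  Rx@0 = -2201.2700 N
  Ry@0 = -610.0468 N
  Ry@6 = +1516.7768 N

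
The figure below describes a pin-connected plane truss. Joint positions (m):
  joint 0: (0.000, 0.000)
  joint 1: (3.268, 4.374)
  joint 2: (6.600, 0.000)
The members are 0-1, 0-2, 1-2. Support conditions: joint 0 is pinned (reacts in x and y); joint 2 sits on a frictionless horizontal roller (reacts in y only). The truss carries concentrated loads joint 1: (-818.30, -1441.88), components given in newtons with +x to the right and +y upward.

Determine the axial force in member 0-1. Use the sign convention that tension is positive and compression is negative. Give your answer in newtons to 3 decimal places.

N=3 nodes, M=3 members, R=3 reactions → 2N=6, M+R=6
member 0 (0-1): L=5.4600, (cx,cy)=(0.5985,0.8011)
member 1 (0-2): L=6.6000, (cx,cy)=(1.0000,0.0000)
member 2 (1-2): L=5.4986, (cx,cy)=(0.6060,-0.7955)
solve A·x = −loads:
  F[0-1] = -1585.6254 N (compression)
  F[0-2] = +130.7504 N (tension)
  F[1-2] = -215.7678 N (compression)
  Rx@0 = +818.3000 N
  Ry@0 = +1270.2407 N
  Ry@2 = +171.6393 N

-1585.625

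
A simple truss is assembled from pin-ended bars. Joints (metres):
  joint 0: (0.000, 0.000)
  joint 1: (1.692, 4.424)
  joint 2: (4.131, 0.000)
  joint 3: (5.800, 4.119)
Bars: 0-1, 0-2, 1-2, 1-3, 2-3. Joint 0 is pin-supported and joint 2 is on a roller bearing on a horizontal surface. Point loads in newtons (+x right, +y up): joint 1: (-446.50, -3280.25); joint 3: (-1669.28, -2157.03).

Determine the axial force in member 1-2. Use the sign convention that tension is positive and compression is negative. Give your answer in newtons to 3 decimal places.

N=4 nodes, M=5 members, R=3 reactions → 2N=8, M+R=8
member 0 (0-1): L=4.7365, (cx,cy)=(0.3572,0.9340)
member 1 (0-2): L=4.1310, (cx,cy)=(1.0000,0.0000)
member 2 (1-2): L=5.0518, (cx,cy)=(0.4828,-0.8757)
member 3 (1-3): L=4.1193, (cx,cy)=(0.9973,-0.0740)
member 4 (2-3): L=4.4443, (cx,cy)=(0.3755,0.9268)
solve A·x = −loads:
  F[0-1] = -3434.4339 N (compression)
  F[0-2] = -888.9173 N (compression)
  F[1-2] = -17.2479 N (compression)
  F[1-3] = -774.1604 N (compression)
  F[2-3] = -2389.2246 N (compression)
  Rx@0 = +2115.7800 N
  Ry@0 = +3207.8255 N
  Ry@2 = +2229.4545 N

-17.248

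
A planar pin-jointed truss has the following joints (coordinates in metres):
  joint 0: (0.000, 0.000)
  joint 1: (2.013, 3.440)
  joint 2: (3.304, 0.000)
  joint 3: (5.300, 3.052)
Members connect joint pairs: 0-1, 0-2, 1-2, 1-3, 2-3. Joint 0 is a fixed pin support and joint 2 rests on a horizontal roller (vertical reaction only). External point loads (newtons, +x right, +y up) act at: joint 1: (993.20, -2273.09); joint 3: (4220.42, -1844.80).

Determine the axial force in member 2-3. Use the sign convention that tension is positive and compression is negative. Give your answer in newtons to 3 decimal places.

-1493.720

N=4 nodes, M=5 members, R=3 reactions → 2N=8, M+R=8
member 0 (0-1): L=3.9857, (cx,cy)=(0.5051,0.8631)
member 1 (0-2): L=3.3040, (cx,cy)=(1.0000,0.0000)
member 2 (1-2): L=3.6743, (cx,cy)=(0.3514,-0.9362)
member 3 (1-3): L=3.3098, (cx,cy)=(0.9931,-0.1172)
member 4 (2-3): L=3.6467, (cx,cy)=(0.5473,0.8369)
solve A·x = −loads:
  F[0-1] = +5977.2639 N (tension)
  F[0-2] = +2194.7662 N (tension)
  F[1-2] = -8573.3111 N (compression)
  F[1-3] = +5072.9672 N (tension)
  F[2-3] = -1493.7202 N (compression)
  Rx@0 = -5213.6200 N
  Ry@0 = -5158.8957 N
  Ry@2 = +9276.7857 N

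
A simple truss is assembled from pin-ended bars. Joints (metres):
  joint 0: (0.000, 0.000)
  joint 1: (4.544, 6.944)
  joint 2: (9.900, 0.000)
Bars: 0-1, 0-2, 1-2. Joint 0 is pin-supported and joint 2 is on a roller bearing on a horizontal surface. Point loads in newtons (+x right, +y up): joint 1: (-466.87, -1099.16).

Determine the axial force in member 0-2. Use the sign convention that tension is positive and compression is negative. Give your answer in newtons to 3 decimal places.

N=3 nodes, M=3 members, R=3 reactions → 2N=6, M+R=6
member 0 (0-1): L=8.2986, (cx,cy)=(0.5476,0.8368)
member 1 (0-2): L=9.9000, (cx,cy)=(1.0000,0.0000)
member 2 (1-2): L=8.7696, (cx,cy)=(0.6107,-0.7918)
solve A·x = −loads:
  F[0-1] = -1102.0120 N (compression)
  F[0-2] = +136.5488 N (tension)
  F[1-2] = -223.5769 N (compression)
  Rx@0 = +466.8700 N
  Ry@0 = +922.1259 N
  Ry@2 = +177.0341 N

136.549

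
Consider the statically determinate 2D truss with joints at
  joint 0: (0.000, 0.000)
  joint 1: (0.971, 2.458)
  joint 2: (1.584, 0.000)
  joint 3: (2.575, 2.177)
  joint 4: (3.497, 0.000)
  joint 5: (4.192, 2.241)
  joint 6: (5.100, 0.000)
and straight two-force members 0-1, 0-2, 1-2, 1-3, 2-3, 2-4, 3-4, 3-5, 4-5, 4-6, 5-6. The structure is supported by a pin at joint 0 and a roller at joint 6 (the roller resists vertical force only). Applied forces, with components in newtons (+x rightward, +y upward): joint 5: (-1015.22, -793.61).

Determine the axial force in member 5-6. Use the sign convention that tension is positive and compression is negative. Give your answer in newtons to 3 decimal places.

N=7 nodes, M=11 members, R=3 reactions → 2N=14, M+R=14
member 0 (0-1): L=2.6428, (cx,cy)=(0.3674,0.9301)
member 1 (0-2): L=1.5840, (cx,cy)=(1.0000,0.0000)
member 2 (1-2): L=2.5333, (cx,cy)=(0.2420,-0.9703)
member 3 (1-3): L=1.6284, (cx,cy)=(0.9850,-0.1726)
member 4 (2-3): L=2.3919, (cx,cy)=(0.4143,0.9101)
member 5 (2-4): L=1.9130, (cx,cy)=(1.0000,0.0000)
member 6 (3-4): L=2.3642, (cx,cy)=(0.3900,-0.9208)
member 7 (3-5): L=1.6183, (cx,cy)=(0.9992,0.0395)
member 8 (4-5): L=2.3463, (cx,cy)=(0.2962,0.9551)
member 9 (4-6): L=1.6030, (cx,cy)=(1.0000,0.0000)
member 10 (5-6): L=2.4180, (cx,cy)=(0.3755,-0.9268)
solve A·x = −loads:
  F[0-1] = -631.5650 N (compression)
  F[0-2] = -783.1781 N (compression)
  F[1-2] = +676.8517 N (tension)
  F[1-3] = -401.8534 N (compression)
  F[2-3] = -721.5799 N (compression)
  F[2-4] = -320.4392 N (compression)
  F[3-4] = +598.0137 N (tension)
  F[3-5] = -928.7237 N (compression)
  F[4-5] = -576.5373 N (compression)
  F[4-6] = +83.5541 N (tension)
  F[5-6] = -222.5008 N (compression)
  Rx@0 = +1015.2200 N
  Ry@0 = +587.3933 N
  Ry@6 = +206.2167 N

-222.501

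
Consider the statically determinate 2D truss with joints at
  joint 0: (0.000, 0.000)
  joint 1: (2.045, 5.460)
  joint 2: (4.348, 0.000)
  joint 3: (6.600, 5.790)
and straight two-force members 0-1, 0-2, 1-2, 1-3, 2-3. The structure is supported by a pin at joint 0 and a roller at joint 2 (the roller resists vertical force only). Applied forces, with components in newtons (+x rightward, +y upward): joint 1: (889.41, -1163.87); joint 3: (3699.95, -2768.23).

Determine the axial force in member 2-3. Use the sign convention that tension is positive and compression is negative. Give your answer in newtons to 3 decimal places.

-3352.325

N=4 nodes, M=5 members, R=3 reactions → 2N=8, M+R=8
member 0 (0-1): L=5.8304, (cx,cy)=(0.3507,0.9365)
member 1 (0-2): L=4.3480, (cx,cy)=(1.0000,0.0000)
member 2 (1-2): L=5.9258, (cx,cy)=(0.3886,-0.9214)
member 3 (1-3): L=4.5669, (cx,cy)=(0.9974,0.0723)
member 4 (2-3): L=6.2125, (cx,cy)=(0.3625,0.9320)
solve A·x = −loads:
  F[0-1] = +7326.6753 N (tension)
  F[0-2] = +2019.5470 N (tension)
  F[1-2] = -8323.2784 N (compression)
  F[1-3] = +4928.0260 N (tension)
  F[2-3] = -3352.3248 N (compression)
  Rx@0 = -4589.3600 N
  Ry@0 = -6861.2122 N
  Ry@2 = +10793.3122 N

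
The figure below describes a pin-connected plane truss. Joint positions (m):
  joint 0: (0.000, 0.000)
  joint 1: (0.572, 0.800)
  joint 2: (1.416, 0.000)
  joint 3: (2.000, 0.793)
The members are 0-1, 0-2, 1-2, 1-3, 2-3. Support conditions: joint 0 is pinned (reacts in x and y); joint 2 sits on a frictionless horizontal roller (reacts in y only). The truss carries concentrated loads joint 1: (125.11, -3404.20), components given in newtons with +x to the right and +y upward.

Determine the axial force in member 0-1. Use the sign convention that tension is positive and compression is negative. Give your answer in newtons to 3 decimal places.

-2407.466

N=4 nodes, M=5 members, R=3 reactions → 2N=8, M+R=8
member 0 (0-1): L=0.9835, (cx,cy)=(0.5816,0.8135)
member 1 (0-2): L=1.4160, (cx,cy)=(1.0000,0.0000)
member 2 (1-2): L=1.1629, (cx,cy)=(0.7258,-0.6879)
member 3 (1-3): L=1.4280, (cx,cy)=(1.0000,-0.0049)
member 4 (2-3): L=0.9848, (cx,cy)=(0.5930,0.8052)
solve A·x = −loads:
  F[0-1] = -2407.4655 N (compression)
  F[0-2] = +1525.3470 N (tension)
  F[1-2] = -2101.6893 N (compression)
  F[1-3] = -0.0000 N (compression)
  F[2-3] = +0.0000 N (tension)
  Rx@0 = -125.1100 N
  Ry@0 = +1958.3734 N
  Ry@2 = +1445.8266 N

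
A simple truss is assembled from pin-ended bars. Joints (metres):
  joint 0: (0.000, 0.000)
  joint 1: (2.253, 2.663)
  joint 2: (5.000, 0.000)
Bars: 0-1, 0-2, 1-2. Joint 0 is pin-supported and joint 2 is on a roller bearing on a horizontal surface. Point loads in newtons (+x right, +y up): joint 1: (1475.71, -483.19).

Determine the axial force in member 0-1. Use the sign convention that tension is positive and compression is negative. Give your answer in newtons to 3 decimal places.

681.790

N=3 nodes, M=3 members, R=3 reactions → 2N=6, M+R=6
member 0 (0-1): L=3.4882, (cx,cy)=(0.6459,0.7634)
member 1 (0-2): L=5.0000, (cx,cy)=(1.0000,0.0000)
member 2 (1-2): L=3.8259, (cx,cy)=(0.7180,-0.6960)
solve A·x = −loads:
  F[0-1] = +681.7897 N (tension)
  F[0-2] = +1035.3483 N (tension)
  F[1-2] = -1441.9906 N (compression)
  Rx@0 = -1475.7100 N
  Ry@0 = -520.4986 N
  Ry@2 = +1003.6886 N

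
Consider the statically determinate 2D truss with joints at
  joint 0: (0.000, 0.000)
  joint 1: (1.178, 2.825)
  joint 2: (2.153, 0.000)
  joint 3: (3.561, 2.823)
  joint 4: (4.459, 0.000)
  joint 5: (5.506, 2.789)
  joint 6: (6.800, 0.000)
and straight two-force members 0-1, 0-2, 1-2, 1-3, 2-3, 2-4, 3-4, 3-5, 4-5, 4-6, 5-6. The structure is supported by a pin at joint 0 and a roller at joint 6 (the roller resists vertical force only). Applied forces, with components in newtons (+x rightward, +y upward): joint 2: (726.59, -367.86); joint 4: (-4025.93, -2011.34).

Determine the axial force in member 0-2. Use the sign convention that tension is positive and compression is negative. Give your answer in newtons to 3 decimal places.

N=7 nodes, M=11 members, R=3 reactions → 2N=14, M+R=14
member 0 (0-1): L=3.0608, (cx,cy)=(0.3849,0.9230)
member 1 (0-2): L=2.1530, (cx,cy)=(1.0000,0.0000)
member 2 (1-2): L=2.9885, (cx,cy)=(0.3262,-0.9453)
member 3 (1-3): L=2.3830, (cx,cy)=(1.0000,-0.0008)
member 4 (2-3): L=3.1546, (cx,cy)=(0.4463,0.8949)
member 5 (2-4): L=2.3060, (cx,cy)=(1.0000,0.0000)
member 6 (3-4): L=2.9624, (cx,cy)=(0.3031,-0.9529)
member 7 (3-5): L=1.9453, (cx,cy)=(0.9998,-0.0175)
member 8 (4-5): L=2.9790, (cx,cy)=(0.3515,0.9362)
member 9 (4-6): L=2.3410, (cx,cy)=(1.0000,0.0000)
member 10 (5-6): L=3.0746, (cx,cy)=(0.4209,-0.9071)
solve A·x = −loads:
  F[0-1] = -1022.5921 N (compression)
  F[0-2] = -2905.7744 N (compression)
  F[1-2] = +999.0926 N (tension)
  F[1-3] = -719.5183 N (compression)
  F[2-3] = -644.3013 N (compression)
  F[2-4] = -3018.8437 N (compression)
  F[3-4] = +626.3575 N (tension)
  F[3-5] = -1197.1394 N (compression)
  F[4-5] = +1510.8379 N (tension)
  F[4-6] = +665.9658 N (tension)
  F[5-6] = -1582.3461 N (compression)
  Rx@0 = +3299.3400 N
  Ry@0 = +943.8224 N
  Ry@6 = +1435.3776 N

-2905.774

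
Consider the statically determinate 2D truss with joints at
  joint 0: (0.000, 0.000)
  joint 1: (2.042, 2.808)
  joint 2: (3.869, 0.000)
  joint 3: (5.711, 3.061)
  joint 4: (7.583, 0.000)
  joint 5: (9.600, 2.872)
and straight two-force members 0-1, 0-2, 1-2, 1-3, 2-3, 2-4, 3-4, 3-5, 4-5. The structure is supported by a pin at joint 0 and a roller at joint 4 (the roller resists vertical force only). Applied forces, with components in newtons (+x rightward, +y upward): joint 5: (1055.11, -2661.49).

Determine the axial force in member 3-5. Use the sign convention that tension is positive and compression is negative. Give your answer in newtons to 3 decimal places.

2831.093

N=6 nodes, M=9 members, R=3 reactions → 2N=12, M+R=12
member 0 (0-1): L=3.4720, (cx,cy)=(0.5881,0.8088)
member 1 (0-2): L=3.8690, (cx,cy)=(1.0000,0.0000)
member 2 (1-2): L=3.3500, (cx,cy)=(0.5454,-0.8382)
member 3 (1-3): L=3.6777, (cx,cy)=(0.9976,0.0688)
member 4 (2-3): L=3.5725, (cx,cy)=(0.5156,0.8568)
member 5 (2-4): L=3.7140, (cx,cy)=(1.0000,0.0000)
member 6 (3-4): L=3.5881, (cx,cy)=(0.5217,-0.8531)
member 7 (3-5): L=3.8936, (cx,cy)=(0.9988,-0.0485)
member 8 (4-5): L=3.5095, (cx,cy)=(0.5747,0.8183)
solve A·x = −loads:
  F[0-1] = +1369.4322 N (tension)
  F[0-2] = +249.6956 N (tension)
  F[1-2] = -1201.1874 N (compression)
  F[1-3] = +1463.9693 N (tension)
  F[2-3] = +1175.0736 N (tension)
  F[2-4] = -1011.2670 N (compression)
  F[3-4] = -1459.3300 N (compression)
  F[3-5] = +2831.0933 N (tension)
  F[4-5] = -3084.3440 N (compression)
  Rx@0 = -1055.1100 N
  Ry@0 = -1107.5434 N
  Ry@4 = +3769.0334 N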